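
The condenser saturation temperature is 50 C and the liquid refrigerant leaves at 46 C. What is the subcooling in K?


Subcooling = T_cond - T_liquid
Subcooling = 50 - 46
Subcooling = 4 K

4


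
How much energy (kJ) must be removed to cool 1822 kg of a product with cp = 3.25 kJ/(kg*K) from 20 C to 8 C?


dT = 20 - (8) = 12 K
Q = m * cp * dT = 1822 * 3.25 * 12
Q = 71058 kJ

71058


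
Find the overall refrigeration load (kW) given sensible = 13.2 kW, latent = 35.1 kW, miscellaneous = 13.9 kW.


Q_total = Q_s + Q_l + Q_misc
Q_total = 13.2 + 35.1 + 13.9
Q_total = 62.2 kW

62.2


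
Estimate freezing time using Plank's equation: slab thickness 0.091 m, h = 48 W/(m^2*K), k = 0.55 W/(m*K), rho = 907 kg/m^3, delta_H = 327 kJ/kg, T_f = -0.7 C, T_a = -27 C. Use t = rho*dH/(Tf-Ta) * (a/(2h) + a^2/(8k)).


dT = -0.7 - (-27) = 26.3 K
term1 = a/(2h) = 0.091/(2*48) = 0.0009479166667
term2 = a^2/(8k) = 0.091^2/(8*0.55) = 0.001882045455
t = rho*dH*1000/dT * (term1 + term2)
t = 907*327*1000/26.3 * (0.0009479166667 + 0.001882045455)
t = 31914 s

31914


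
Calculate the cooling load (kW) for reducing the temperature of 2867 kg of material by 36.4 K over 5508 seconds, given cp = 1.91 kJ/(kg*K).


Q = m * cp * dT / t
Q = 2867 * 1.91 * 36.4 / 5508
Q = 36.188 kW

36.188


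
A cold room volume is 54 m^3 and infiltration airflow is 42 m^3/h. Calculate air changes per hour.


ACH = flow / volume
ACH = 42 / 54
ACH = 0.778

0.778


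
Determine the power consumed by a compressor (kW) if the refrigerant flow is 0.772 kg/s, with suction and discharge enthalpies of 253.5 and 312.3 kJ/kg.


dh = 312.3 - 253.5 = 58.8 kJ/kg
W = m_dot * dh = 0.772 * 58.8 = 45.39 kW

45.39


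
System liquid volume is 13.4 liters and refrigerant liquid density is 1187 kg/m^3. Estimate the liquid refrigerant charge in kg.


Charge = V * rho / 1000
Charge = 13.4 * 1187 / 1000
Charge = 15.91 kg

15.91


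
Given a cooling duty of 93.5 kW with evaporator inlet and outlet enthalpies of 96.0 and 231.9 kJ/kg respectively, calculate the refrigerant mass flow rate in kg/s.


dh = 231.9 - 96.0 = 135.9 kJ/kg
m_dot = Q / dh = 93.5 / 135.9 = 0.688 kg/s

0.688


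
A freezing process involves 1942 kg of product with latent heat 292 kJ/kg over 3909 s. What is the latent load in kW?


Q_lat = m * h_fg / t
Q_lat = 1942 * 292 / 3909
Q_lat = 145.07 kW

145.07


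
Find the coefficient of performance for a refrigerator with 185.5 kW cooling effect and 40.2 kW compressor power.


COP = Q_evap / W
COP = 185.5 / 40.2
COP = 4.614

4.614


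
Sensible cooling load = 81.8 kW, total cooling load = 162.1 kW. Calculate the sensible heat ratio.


SHR = Q_sensible / Q_total
SHR = 81.8 / 162.1
SHR = 0.505

0.505


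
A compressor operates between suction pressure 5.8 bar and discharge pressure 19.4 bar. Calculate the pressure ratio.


PR = P_high / P_low
PR = 19.4 / 5.8
PR = 3.345

3.345


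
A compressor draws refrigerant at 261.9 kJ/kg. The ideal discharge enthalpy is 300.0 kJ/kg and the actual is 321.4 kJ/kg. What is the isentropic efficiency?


dh_ideal = 300.0 - 261.9 = 38.1 kJ/kg
dh_actual = 321.4 - 261.9 = 59.5 kJ/kg
eta_s = dh_ideal / dh_actual = 38.1 / 59.5
eta_s = 0.6403

0.6403


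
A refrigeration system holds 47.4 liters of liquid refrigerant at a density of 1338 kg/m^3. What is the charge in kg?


Charge = V * rho / 1000
Charge = 47.4 * 1338 / 1000
Charge = 63.42 kg

63.42


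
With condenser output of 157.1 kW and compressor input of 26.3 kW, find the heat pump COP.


COP_hp = Q_cond / W
COP_hp = 157.1 / 26.3
COP_hp = 5.973

5.973


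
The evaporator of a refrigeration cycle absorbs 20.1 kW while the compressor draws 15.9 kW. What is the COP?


COP = Q_evap / W
COP = 20.1 / 15.9
COP = 1.264

1.264


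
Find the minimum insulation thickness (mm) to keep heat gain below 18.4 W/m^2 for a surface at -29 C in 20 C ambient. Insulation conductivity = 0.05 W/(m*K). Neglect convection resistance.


dT = 20 - (-29) = 49 K
thickness = k * dT / q_max * 1000
thickness = 0.05 * 49 / 18.4 * 1000
thickness = 133.2 mm

133.2


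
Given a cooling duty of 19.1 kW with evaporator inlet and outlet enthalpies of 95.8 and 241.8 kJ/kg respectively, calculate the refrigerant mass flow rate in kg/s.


dh = 241.8 - 95.8 = 146.0 kJ/kg
m_dot = Q / dh = 19.1 / 146.0 = 0.1308 kg/s

0.1308


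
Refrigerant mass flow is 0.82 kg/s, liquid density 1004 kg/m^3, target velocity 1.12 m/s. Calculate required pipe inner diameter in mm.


A = m_dot / (rho * v) = 0.82 / (1004 * 1.12) = 0.0007292259533 m^2
d = sqrt(4*A/pi) * 1000
d = 30.5 mm

30.5


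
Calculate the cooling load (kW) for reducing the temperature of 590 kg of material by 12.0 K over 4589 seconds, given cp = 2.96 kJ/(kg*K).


Q = m * cp * dT / t
Q = 590 * 2.96 * 12.0 / 4589
Q = 4.567 kW

4.567


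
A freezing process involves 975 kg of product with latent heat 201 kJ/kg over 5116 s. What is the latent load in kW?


Q_lat = m * h_fg / t
Q_lat = 975 * 201 / 5116
Q_lat = 38.31 kW

38.31


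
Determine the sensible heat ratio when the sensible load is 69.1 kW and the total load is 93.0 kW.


SHR = Q_sensible / Q_total
SHR = 69.1 / 93.0
SHR = 0.743

0.743


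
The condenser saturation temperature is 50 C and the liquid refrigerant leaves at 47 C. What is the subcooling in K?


Subcooling = T_cond - T_liquid
Subcooling = 50 - 47
Subcooling = 3 K

3


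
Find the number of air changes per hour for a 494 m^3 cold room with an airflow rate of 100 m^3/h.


ACH = flow / volume
ACH = 100 / 494
ACH = 0.202

0.202


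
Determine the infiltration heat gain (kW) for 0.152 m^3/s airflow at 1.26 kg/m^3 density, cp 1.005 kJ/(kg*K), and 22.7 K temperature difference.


Q = V_dot * rho * cp * dT
Q = 0.152 * 1.26 * 1.005 * 22.7
Q = 4.369 kW

4.369


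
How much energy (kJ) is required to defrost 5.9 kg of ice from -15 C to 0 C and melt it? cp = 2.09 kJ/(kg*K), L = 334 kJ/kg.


Sensible heat = cp * dT = 2.09 * 15 = 31.35 kJ/kg
Total per kg = 31.35 + 334 = 365.35 kJ/kg
Q = m * total = 5.9 * 365.35
Q = 2155.6 kJ

2155.6


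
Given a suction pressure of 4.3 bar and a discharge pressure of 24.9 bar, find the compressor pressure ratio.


PR = P_high / P_low
PR = 24.9 / 4.3
PR = 5.791

5.791


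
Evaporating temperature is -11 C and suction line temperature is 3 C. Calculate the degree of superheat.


Superheat = T_suction - T_evap
Superheat = 3 - (-11)
Superheat = 14 K

14


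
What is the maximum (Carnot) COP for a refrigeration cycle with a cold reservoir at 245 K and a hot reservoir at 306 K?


dT = 306 - 245 = 61 K
COP_carnot = T_cold / dT = 245 / 61
COP_carnot = 4.016

4.016


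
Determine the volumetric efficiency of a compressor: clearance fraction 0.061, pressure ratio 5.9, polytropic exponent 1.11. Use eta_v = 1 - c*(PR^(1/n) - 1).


PR^(1/n) = 5.9^(1/1.11) = 4.94835982
eta_v = 1 - 0.061 * (4.94835982 - 1)
eta_v = 0.7592

0.7592


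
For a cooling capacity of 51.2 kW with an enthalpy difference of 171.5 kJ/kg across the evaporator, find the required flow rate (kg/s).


m_dot = Q / dh
m_dot = 51.2 / 171.5
m_dot = 0.2985 kg/s

0.2985


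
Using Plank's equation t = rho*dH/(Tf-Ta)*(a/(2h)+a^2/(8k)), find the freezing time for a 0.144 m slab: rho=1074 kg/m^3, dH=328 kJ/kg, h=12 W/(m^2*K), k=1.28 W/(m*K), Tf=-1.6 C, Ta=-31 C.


dT = -1.6 - (-31) = 29.4 K
term1 = a/(2h) = 0.144/(2*12) = 0.006
term2 = a^2/(8k) = 0.144^2/(8*1.28) = 0.002025
t = rho*dH*1000/dT * (term1 + term2)
t = 1074*328*1000/29.4 * (0.006 + 0.002025)
t = 96156 s

96156


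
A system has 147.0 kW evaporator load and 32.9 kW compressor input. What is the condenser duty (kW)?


Q_cond = Q_evap + W
Q_cond = 147.0 + 32.9
Q_cond = 179.9 kW

179.9


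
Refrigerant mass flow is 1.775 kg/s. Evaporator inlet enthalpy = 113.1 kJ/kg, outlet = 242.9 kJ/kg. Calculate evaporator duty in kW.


dh = 242.9 - 113.1 = 129.8 kJ/kg
Q_evap = m_dot * dh = 1.775 * 129.8
Q_evap = 230.4 kW

230.4


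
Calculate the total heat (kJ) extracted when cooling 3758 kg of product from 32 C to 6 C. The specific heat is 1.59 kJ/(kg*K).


dT = 32 - (6) = 26 K
Q = m * cp * dT = 3758 * 1.59 * 26
Q = 155356 kJ

155356


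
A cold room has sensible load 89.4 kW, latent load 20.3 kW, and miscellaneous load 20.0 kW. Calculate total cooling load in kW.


Q_total = Q_s + Q_l + Q_misc
Q_total = 89.4 + 20.3 + 20.0
Q_total = 129.7 kW

129.7


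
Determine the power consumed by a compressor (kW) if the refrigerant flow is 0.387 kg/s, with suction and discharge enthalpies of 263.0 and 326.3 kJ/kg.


dh = 326.3 - 263.0 = 63.3 kJ/kg
W = m_dot * dh = 0.387 * 63.3 = 24.5 kW

24.5


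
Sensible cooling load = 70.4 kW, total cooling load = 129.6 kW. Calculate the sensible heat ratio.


SHR = Q_sensible / Q_total
SHR = 70.4 / 129.6
SHR = 0.543

0.543


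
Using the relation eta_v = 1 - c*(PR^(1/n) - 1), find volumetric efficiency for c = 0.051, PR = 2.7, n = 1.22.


PR^(1/n) = 2.7^(1/1.22) = 2.25723542
eta_v = 1 - 0.051 * (2.25723542 - 1)
eta_v = 0.9359

0.9359


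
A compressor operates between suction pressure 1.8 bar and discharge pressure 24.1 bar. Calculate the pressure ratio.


PR = P_high / P_low
PR = 24.1 / 1.8
PR = 13.389

13.389


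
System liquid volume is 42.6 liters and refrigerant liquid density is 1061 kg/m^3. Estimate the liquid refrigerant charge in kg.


Charge = V * rho / 1000
Charge = 42.6 * 1061 / 1000
Charge = 45.2 kg

45.2


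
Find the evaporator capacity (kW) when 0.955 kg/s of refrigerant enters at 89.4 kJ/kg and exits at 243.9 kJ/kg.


dh = 243.9 - 89.4 = 154.5 kJ/kg
Q_evap = m_dot * dh = 0.955 * 154.5
Q_evap = 147.55 kW

147.55


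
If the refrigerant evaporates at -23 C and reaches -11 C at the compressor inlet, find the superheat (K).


Superheat = T_suction - T_evap
Superheat = -11 - (-23)
Superheat = 12 K

12


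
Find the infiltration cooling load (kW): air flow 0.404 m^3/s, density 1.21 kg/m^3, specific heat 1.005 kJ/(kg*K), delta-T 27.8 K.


Q = V_dot * rho * cp * dT
Q = 0.404 * 1.21 * 1.005 * 27.8
Q = 13.658 kW

13.658


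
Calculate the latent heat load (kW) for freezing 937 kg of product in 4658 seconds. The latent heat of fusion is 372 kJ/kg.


Q_lat = m * h_fg / t
Q_lat = 937 * 372 / 4658
Q_lat = 74.83 kW

74.83


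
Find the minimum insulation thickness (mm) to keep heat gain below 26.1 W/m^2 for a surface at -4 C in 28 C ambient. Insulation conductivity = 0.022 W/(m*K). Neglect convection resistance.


dT = 28 - (-4) = 32 K
thickness = k * dT / q_max * 1000
thickness = 0.022 * 32 / 26.1 * 1000
thickness = 27.0 mm

27.0


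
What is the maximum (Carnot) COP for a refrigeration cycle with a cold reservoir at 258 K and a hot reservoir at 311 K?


dT = 311 - 258 = 53 K
COP_carnot = T_cold / dT = 258 / 53
COP_carnot = 4.868

4.868


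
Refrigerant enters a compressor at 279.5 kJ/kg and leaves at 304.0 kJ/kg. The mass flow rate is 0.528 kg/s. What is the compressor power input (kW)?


dh = 304.0 - 279.5 = 24.5 kJ/kg
W = m_dot * dh = 0.528 * 24.5 = 12.94 kW

12.94


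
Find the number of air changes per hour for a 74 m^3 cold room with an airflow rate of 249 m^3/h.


ACH = flow / volume
ACH = 249 / 74
ACH = 3.365

3.365


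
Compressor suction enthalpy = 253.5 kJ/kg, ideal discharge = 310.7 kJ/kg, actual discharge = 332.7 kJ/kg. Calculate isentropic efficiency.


dh_ideal = 310.7 - 253.5 = 57.2 kJ/kg
dh_actual = 332.7 - 253.5 = 79.2 kJ/kg
eta_s = dh_ideal / dh_actual = 57.2 / 79.2
eta_s = 0.7222

0.7222


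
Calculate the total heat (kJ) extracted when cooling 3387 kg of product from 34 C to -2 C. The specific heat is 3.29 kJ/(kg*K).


dT = 34 - (-2) = 36 K
Q = m * cp * dT = 3387 * 3.29 * 36
Q = 401156 kJ

401156


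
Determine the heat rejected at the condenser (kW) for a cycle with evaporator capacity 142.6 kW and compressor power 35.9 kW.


Q_cond = Q_evap + W
Q_cond = 142.6 + 35.9
Q_cond = 178.5 kW

178.5


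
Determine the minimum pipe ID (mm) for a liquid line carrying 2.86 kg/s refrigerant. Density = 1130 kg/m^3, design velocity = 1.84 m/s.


A = m_dot / (rho * v) = 2.86 / (1130 * 1.84) = 0.00137552905 m^2
d = sqrt(4*A/pi) * 1000
d = 41.8 mm

41.8


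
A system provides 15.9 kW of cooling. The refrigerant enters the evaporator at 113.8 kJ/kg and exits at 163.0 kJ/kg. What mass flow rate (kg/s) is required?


dh = 163.0 - 113.8 = 49.2 kJ/kg
m_dot = Q / dh = 15.9 / 49.2 = 0.3232 kg/s

0.3232


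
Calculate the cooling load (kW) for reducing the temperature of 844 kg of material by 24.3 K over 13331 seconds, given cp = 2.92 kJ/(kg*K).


Q = m * cp * dT / t
Q = 844 * 2.92 * 24.3 / 13331
Q = 4.492 kW

4.492


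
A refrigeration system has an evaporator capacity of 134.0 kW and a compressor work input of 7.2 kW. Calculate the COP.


COP = Q_evap / W
COP = 134.0 / 7.2
COP = 18.611

18.611


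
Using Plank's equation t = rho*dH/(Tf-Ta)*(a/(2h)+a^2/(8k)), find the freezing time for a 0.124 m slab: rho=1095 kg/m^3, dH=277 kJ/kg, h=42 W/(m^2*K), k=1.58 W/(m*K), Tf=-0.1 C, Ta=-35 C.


dT = -0.1 - (-35) = 34.9 K
term1 = a/(2h) = 0.124/(2*42) = 0.001476190476
term2 = a^2/(8k) = 0.124^2/(8*1.58) = 0.001216455696
t = rho*dH*1000/dT * (term1 + term2)
t = 1095*277*1000/34.9 * (0.001476190476 + 0.001216455696)
t = 23402 s

23402


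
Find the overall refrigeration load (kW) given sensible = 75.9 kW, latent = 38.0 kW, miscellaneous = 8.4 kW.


Q_total = Q_s + Q_l + Q_misc
Q_total = 75.9 + 38.0 + 8.4
Q_total = 122.3 kW

122.3


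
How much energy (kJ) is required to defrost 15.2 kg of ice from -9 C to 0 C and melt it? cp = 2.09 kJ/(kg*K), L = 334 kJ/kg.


Sensible heat = cp * dT = 2.09 * 9 = 18.81 kJ/kg
Total per kg = 18.81 + 334 = 352.81 kJ/kg
Q = m * total = 15.2 * 352.81
Q = 5362.7 kJ

5362.7


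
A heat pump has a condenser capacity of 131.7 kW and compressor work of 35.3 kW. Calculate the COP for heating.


COP_hp = Q_cond / W
COP_hp = 131.7 / 35.3
COP_hp = 3.731

3.731


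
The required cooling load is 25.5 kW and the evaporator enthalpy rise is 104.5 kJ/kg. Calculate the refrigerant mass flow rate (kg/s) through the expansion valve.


m_dot = Q / dh
m_dot = 25.5 / 104.5
m_dot = 0.244 kg/s

0.244


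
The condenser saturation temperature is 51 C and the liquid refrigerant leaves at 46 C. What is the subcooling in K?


Subcooling = T_cond - T_liquid
Subcooling = 51 - 46
Subcooling = 5 K

5


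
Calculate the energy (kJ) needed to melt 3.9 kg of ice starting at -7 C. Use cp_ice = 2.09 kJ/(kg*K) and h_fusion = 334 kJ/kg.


Sensible heat = cp * dT = 2.09 * 7 = 14.63 kJ/kg
Total per kg = 14.63 + 334 = 348.63 kJ/kg
Q = m * total = 3.9 * 348.63
Q = 1359.7 kJ

1359.7


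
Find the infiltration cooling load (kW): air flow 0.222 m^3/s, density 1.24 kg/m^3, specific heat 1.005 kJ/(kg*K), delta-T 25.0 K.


Q = V_dot * rho * cp * dT
Q = 0.222 * 1.24 * 1.005 * 25.0
Q = 6.916 kW

6.916


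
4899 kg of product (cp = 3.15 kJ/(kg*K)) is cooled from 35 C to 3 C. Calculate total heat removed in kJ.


dT = 35 - (3) = 32 K
Q = m * cp * dT = 4899 * 3.15 * 32
Q = 493819 kJ

493819


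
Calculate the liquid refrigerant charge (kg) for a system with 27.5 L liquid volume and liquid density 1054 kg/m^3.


Charge = V * rho / 1000
Charge = 27.5 * 1054 / 1000
Charge = 28.99 kg

28.99


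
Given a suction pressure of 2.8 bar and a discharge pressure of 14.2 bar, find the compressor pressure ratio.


PR = P_high / P_low
PR = 14.2 / 2.8
PR = 5.071

5.071


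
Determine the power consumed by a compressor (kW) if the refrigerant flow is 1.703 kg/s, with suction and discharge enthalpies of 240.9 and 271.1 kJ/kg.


dh = 271.1 - 240.9 = 30.2 kJ/kg
W = m_dot * dh = 1.703 * 30.2 = 51.43 kW

51.43


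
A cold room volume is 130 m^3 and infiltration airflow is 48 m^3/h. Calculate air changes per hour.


ACH = flow / volume
ACH = 48 / 130
ACH = 0.369

0.369


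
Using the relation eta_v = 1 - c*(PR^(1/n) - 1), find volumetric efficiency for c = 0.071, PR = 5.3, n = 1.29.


PR^(1/n) = 5.3^(1/1.29) = 3.64295799
eta_v = 1 - 0.071 * (3.64295799 - 1)
eta_v = 0.8123

0.8123


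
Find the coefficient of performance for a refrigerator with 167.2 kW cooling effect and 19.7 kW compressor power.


COP = Q_evap / W
COP = 167.2 / 19.7
COP = 8.487

8.487


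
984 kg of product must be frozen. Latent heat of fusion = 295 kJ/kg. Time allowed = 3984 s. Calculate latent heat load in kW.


Q_lat = m * h_fg / t
Q_lat = 984 * 295 / 3984
Q_lat = 72.86 kW

72.86


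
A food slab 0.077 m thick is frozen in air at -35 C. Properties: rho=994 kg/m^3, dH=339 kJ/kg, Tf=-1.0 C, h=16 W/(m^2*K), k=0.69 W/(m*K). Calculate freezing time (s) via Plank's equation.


dT = -1.0 - (-35) = 34.0 K
term1 = a/(2h) = 0.077/(2*16) = 0.00240625
term2 = a^2/(8k) = 0.077^2/(8*0.69) = 0.001074094203
t = rho*dH*1000/dT * (term1 + term2)
t = 994*339*1000/34.0 * (0.00240625 + 0.001074094203)
t = 34493 s

34493


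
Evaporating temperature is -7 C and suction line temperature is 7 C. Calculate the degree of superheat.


Superheat = T_suction - T_evap
Superheat = 7 - (-7)
Superheat = 14 K

14


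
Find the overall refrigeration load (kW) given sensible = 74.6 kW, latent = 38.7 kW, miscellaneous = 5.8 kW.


Q_total = Q_s + Q_l + Q_misc
Q_total = 74.6 + 38.7 + 5.8
Q_total = 119.1 kW

119.1


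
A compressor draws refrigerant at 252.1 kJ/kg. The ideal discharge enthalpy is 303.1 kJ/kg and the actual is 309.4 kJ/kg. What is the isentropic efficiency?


dh_ideal = 303.1 - 252.1 = 51.0 kJ/kg
dh_actual = 309.4 - 252.1 = 57.3 kJ/kg
eta_s = dh_ideal / dh_actual = 51.0 / 57.3
eta_s = 0.8901

0.8901


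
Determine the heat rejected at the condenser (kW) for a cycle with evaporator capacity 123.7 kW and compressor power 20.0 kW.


Q_cond = Q_evap + W
Q_cond = 123.7 + 20.0
Q_cond = 143.7 kW

143.7


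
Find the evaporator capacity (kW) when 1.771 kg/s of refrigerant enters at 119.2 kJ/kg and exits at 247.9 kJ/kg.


dh = 247.9 - 119.2 = 128.7 kJ/kg
Q_evap = m_dot * dh = 1.771 * 128.7
Q_evap = 227.93 kW

227.93


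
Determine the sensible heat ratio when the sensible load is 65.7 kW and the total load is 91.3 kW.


SHR = Q_sensible / Q_total
SHR = 65.7 / 91.3
SHR = 0.72

0.72


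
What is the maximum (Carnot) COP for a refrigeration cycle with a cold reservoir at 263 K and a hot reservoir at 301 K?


dT = 301 - 263 = 38 K
COP_carnot = T_cold / dT = 263 / 38
COP_carnot = 6.921

6.921


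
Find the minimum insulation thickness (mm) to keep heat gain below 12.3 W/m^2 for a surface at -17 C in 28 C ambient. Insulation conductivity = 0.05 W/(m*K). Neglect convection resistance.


dT = 28 - (-17) = 45 K
thickness = k * dT / q_max * 1000
thickness = 0.05 * 45 / 12.3 * 1000
thickness = 182.9 mm

182.9


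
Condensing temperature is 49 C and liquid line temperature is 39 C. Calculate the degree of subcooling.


Subcooling = T_cond - T_liquid
Subcooling = 49 - 39
Subcooling = 10 K

10


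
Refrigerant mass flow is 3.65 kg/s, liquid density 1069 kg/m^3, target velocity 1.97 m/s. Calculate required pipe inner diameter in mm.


A = m_dot / (rho * v) = 3.65 / (1069 * 1.97) = 0.001733201009 m^2
d = sqrt(4*A/pi) * 1000
d = 47.0 mm

47.0


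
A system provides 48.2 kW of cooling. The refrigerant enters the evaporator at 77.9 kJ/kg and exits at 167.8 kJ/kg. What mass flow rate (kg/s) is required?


dh = 167.8 - 77.9 = 89.9 kJ/kg
m_dot = Q / dh = 48.2 / 89.9 = 0.5362 kg/s

0.5362


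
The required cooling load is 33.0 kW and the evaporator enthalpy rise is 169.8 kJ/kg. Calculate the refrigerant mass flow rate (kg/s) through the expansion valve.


m_dot = Q / dh
m_dot = 33.0 / 169.8
m_dot = 0.1943 kg/s

0.1943


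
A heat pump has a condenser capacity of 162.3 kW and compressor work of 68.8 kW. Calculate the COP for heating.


COP_hp = Q_cond / W
COP_hp = 162.3 / 68.8
COP_hp = 2.359

2.359


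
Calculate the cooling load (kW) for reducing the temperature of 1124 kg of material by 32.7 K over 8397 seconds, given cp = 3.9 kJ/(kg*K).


Q = m * cp * dT / t
Q = 1124 * 3.9 * 32.7 / 8397
Q = 17.071 kW

17.071


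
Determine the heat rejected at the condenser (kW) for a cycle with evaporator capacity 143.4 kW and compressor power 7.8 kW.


Q_cond = Q_evap + W
Q_cond = 143.4 + 7.8
Q_cond = 151.2 kW

151.2


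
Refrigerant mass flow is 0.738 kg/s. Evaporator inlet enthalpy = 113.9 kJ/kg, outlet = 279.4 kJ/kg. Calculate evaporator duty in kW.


dh = 279.4 - 113.9 = 165.5 kJ/kg
Q_evap = m_dot * dh = 0.738 * 165.5
Q_evap = 122.14 kW

122.14


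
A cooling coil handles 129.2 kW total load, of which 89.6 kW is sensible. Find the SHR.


SHR = Q_sensible / Q_total
SHR = 89.6 / 129.2
SHR = 0.693

0.693


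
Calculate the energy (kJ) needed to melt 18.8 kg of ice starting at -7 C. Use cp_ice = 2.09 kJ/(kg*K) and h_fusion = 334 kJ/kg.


Sensible heat = cp * dT = 2.09 * 7 = 14.63 kJ/kg
Total per kg = 14.63 + 334 = 348.63 kJ/kg
Q = m * total = 18.8 * 348.63
Q = 6554.2 kJ

6554.2


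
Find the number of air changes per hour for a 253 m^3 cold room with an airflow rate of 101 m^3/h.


ACH = flow / volume
ACH = 101 / 253
ACH = 0.399

0.399


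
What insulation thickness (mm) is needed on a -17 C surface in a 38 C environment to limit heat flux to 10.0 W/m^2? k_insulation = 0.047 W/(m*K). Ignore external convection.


dT = 38 - (-17) = 55 K
thickness = k * dT / q_max * 1000
thickness = 0.047 * 55 / 10.0 * 1000
thickness = 258.5 mm

258.5


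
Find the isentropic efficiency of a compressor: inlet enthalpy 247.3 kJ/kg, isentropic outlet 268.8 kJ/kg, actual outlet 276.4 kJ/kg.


dh_ideal = 268.8 - 247.3 = 21.5 kJ/kg
dh_actual = 276.4 - 247.3 = 29.1 kJ/kg
eta_s = dh_ideal / dh_actual = 21.5 / 29.1
eta_s = 0.7388

0.7388


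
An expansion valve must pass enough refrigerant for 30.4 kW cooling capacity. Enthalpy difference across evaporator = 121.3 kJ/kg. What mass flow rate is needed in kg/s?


m_dot = Q / dh
m_dot = 30.4 / 121.3
m_dot = 0.2506 kg/s

0.2506


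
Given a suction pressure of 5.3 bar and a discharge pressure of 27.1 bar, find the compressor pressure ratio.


PR = P_high / P_low
PR = 27.1 / 5.3
PR = 5.113

5.113


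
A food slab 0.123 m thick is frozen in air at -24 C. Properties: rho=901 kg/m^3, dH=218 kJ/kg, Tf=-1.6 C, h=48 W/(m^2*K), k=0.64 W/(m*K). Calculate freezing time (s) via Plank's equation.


dT = -1.6 - (-24) = 22.4 K
term1 = a/(2h) = 0.123/(2*48) = 0.00128125
term2 = a^2/(8k) = 0.123^2/(8*0.64) = 0.002954882812
t = rho*dH*1000/dT * (term1 + term2)
t = 901*218*1000/22.4 * (0.00128125 + 0.002954882812)
t = 37145 s

37145


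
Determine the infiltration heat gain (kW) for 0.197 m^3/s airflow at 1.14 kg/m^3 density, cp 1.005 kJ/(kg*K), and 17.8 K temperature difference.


Q = V_dot * rho * cp * dT
Q = 0.197 * 1.14 * 1.005 * 17.8
Q = 4.018 kW

4.018


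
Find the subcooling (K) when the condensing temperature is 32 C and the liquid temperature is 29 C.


Subcooling = T_cond - T_liquid
Subcooling = 32 - 29
Subcooling = 3 K

3


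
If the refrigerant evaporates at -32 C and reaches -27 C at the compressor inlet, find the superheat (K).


Superheat = T_suction - T_evap
Superheat = -27 - (-32)
Superheat = 5 K

5


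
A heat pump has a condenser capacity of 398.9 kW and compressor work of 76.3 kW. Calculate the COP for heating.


COP_hp = Q_cond / W
COP_hp = 398.9 / 76.3
COP_hp = 5.228

5.228


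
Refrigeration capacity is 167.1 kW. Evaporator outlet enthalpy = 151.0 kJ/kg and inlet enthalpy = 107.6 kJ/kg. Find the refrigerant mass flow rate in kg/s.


dh = 151.0 - 107.6 = 43.4 kJ/kg
m_dot = Q / dh = 167.1 / 43.4 = 3.8502 kg/s

3.8502


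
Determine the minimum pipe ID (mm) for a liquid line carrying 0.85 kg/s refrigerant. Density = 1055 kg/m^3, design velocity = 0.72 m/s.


A = m_dot / (rho * v) = 0.85 / (1055 * 0.72) = 0.001119010005 m^2
d = sqrt(4*A/pi) * 1000
d = 37.7 mm

37.7


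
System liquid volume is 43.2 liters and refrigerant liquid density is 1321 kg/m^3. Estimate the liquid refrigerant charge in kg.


Charge = V * rho / 1000
Charge = 43.2 * 1321 / 1000
Charge = 57.07 kg

57.07


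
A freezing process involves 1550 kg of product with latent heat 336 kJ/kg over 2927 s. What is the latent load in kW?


Q_lat = m * h_fg / t
Q_lat = 1550 * 336 / 2927
Q_lat = 177.93 kW

177.93


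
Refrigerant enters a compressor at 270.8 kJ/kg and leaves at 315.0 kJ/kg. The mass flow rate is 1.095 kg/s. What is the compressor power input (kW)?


dh = 315.0 - 270.8 = 44.2 kJ/kg
W = m_dot * dh = 1.095 * 44.2 = 48.4 kW

48.4


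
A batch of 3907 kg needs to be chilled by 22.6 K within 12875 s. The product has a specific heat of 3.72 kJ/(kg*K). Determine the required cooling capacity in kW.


Q = m * cp * dT / t
Q = 3907 * 3.72 * 22.6 / 12875
Q = 25.512 kW

25.512


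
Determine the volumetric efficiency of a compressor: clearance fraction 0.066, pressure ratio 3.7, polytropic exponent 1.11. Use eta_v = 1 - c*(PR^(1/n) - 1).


PR^(1/n) = 3.7^(1/1.11) = 3.25007546
eta_v = 1 - 0.066 * (3.25007546 - 1)
eta_v = 0.8515

0.8515


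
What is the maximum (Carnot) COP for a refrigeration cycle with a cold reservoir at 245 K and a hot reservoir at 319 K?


dT = 319 - 245 = 74 K
COP_carnot = T_cold / dT = 245 / 74
COP_carnot = 3.311

3.311


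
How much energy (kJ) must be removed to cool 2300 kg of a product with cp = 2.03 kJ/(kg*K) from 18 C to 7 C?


dT = 18 - (7) = 11 K
Q = m * cp * dT = 2300 * 2.03 * 11
Q = 51359 kJ

51359


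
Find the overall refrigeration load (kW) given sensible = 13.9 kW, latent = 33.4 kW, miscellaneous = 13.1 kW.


Q_total = Q_s + Q_l + Q_misc
Q_total = 13.9 + 33.4 + 13.1
Q_total = 60.4 kW

60.4


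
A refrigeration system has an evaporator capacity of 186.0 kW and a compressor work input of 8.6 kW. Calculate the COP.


COP = Q_evap / W
COP = 186.0 / 8.6
COP = 21.628

21.628


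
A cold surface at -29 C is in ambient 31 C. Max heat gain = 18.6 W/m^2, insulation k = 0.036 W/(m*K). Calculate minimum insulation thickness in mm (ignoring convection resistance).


dT = 31 - (-29) = 60 K
thickness = k * dT / q_max * 1000
thickness = 0.036 * 60 / 18.6 * 1000
thickness = 116.1 mm

116.1


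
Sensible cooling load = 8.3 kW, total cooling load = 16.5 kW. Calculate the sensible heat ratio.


SHR = Q_sensible / Q_total
SHR = 8.3 / 16.5
SHR = 0.503

0.503


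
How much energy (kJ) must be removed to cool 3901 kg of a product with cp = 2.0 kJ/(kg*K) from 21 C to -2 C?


dT = 21 - (-2) = 23 K
Q = m * cp * dT = 3901 * 2.0 * 23
Q = 179446 kJ

179446


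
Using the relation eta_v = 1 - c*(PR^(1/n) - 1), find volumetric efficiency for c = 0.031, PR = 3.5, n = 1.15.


PR^(1/n) = 3.5^(1/1.15) = 2.97236848
eta_v = 1 - 0.031 * (2.97236848 - 1)
eta_v = 0.9389

0.9389


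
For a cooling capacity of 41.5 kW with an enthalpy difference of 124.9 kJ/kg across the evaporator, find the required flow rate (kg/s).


m_dot = Q / dh
m_dot = 41.5 / 124.9
m_dot = 0.3323 kg/s

0.3323


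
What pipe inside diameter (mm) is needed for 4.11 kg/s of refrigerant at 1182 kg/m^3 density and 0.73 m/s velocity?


A = m_dot / (rho * v) = 4.11 / (1182 * 0.73) = 0.004763229261 m^2
d = sqrt(4*A/pi) * 1000
d = 77.9 mm

77.9


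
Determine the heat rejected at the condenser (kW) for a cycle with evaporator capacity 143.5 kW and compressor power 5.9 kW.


Q_cond = Q_evap + W
Q_cond = 143.5 + 5.9
Q_cond = 149.4 kW

149.4


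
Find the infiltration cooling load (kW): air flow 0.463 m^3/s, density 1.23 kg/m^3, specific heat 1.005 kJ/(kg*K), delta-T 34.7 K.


Q = V_dot * rho * cp * dT
Q = 0.463 * 1.23 * 1.005 * 34.7
Q = 19.86 kW

19.86


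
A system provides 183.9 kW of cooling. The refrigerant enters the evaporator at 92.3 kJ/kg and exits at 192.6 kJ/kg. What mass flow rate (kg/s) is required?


dh = 192.6 - 92.3 = 100.3 kJ/kg
m_dot = Q / dh = 183.9 / 100.3 = 1.8335 kg/s

1.8335


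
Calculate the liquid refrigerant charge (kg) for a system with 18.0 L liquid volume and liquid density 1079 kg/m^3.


Charge = V * rho / 1000
Charge = 18.0 * 1079 / 1000
Charge = 19.42 kg

19.42


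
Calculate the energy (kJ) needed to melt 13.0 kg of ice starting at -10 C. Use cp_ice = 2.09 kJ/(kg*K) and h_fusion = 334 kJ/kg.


Sensible heat = cp * dT = 2.09 * 10 = 20.9 kJ/kg
Total per kg = 20.9 + 334 = 354.9 kJ/kg
Q = m * total = 13.0 * 354.9
Q = 4613.7 kJ

4613.7


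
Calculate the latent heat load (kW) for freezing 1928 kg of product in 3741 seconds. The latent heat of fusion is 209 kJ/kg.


Q_lat = m * h_fg / t
Q_lat = 1928 * 209 / 3741
Q_lat = 107.71 kW

107.71


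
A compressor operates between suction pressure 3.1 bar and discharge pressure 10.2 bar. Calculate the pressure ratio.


PR = P_high / P_low
PR = 10.2 / 3.1
PR = 3.29

3.29


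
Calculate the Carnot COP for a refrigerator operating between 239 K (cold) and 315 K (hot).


dT = 315 - 239 = 76 K
COP_carnot = T_cold / dT = 239 / 76
COP_carnot = 3.145

3.145


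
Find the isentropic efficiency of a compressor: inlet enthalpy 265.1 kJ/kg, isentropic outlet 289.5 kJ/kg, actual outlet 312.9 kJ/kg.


dh_ideal = 289.5 - 265.1 = 24.4 kJ/kg
dh_actual = 312.9 - 265.1 = 47.8 kJ/kg
eta_s = dh_ideal / dh_actual = 24.4 / 47.8
eta_s = 0.5105

0.5105


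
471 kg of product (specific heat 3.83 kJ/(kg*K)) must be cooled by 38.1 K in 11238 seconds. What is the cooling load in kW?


Q = m * cp * dT / t
Q = 471 * 3.83 * 38.1 / 11238
Q = 6.116 kW

6.116


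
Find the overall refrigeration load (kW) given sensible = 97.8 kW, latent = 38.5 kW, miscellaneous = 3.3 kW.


Q_total = Q_s + Q_l + Q_misc
Q_total = 97.8 + 38.5 + 3.3
Q_total = 139.6 kW

139.6


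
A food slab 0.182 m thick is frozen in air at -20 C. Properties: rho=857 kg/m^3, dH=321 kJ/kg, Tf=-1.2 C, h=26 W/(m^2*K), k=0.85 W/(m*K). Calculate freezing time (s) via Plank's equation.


dT = -1.2 - (-20) = 18.8 K
term1 = a/(2h) = 0.182/(2*26) = 0.0035
term2 = a^2/(8k) = 0.182^2/(8*0.85) = 0.004871176471
t = rho*dH*1000/dT * (term1 + term2)
t = 857*321*1000/18.8 * (0.0035 + 0.004871176471)
t = 122494 s

122494


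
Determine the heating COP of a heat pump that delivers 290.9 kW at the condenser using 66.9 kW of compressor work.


COP_hp = Q_cond / W
COP_hp = 290.9 / 66.9
COP_hp = 4.348

4.348


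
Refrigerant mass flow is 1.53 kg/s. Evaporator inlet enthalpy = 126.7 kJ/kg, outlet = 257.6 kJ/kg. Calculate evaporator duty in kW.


dh = 257.6 - 126.7 = 130.9 kJ/kg
Q_evap = m_dot * dh = 1.53 * 130.9
Q_evap = 200.28 kW

200.28


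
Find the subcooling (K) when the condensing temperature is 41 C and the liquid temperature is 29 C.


Subcooling = T_cond - T_liquid
Subcooling = 41 - 29
Subcooling = 12 K

12


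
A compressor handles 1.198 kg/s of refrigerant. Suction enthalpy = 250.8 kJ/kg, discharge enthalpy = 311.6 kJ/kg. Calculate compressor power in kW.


dh = 311.6 - 250.8 = 60.8 kJ/kg
W = m_dot * dh = 1.198 * 60.8 = 72.84 kW

72.84


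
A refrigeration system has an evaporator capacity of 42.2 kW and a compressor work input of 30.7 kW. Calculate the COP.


COP = Q_evap / W
COP = 42.2 / 30.7
COP = 1.375

1.375


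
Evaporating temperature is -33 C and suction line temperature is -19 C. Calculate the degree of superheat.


Superheat = T_suction - T_evap
Superheat = -19 - (-33)
Superheat = 14 K

14


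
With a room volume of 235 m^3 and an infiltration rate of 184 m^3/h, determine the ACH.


ACH = flow / volume
ACH = 184 / 235
ACH = 0.783

0.783


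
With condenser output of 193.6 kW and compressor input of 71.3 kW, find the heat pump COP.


COP_hp = Q_cond / W
COP_hp = 193.6 / 71.3
COP_hp = 2.715

2.715


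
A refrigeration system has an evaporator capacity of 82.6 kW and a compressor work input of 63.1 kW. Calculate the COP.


COP = Q_evap / W
COP = 82.6 / 63.1
COP = 1.309

1.309


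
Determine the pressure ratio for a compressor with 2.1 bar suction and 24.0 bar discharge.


PR = P_high / P_low
PR = 24.0 / 2.1
PR = 11.429

11.429


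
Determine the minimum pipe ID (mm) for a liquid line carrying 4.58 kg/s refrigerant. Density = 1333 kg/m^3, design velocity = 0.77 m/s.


A = m_dot / (rho * v) = 4.58 / (1333 * 0.77) = 0.0044621545 m^2
d = sqrt(4*A/pi) * 1000
d = 75.4 mm

75.4


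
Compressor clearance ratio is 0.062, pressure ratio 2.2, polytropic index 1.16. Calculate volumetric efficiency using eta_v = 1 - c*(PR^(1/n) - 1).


PR^(1/n) = 2.2^(1/1.16) = 1.97329478
eta_v = 1 - 0.062 * (1.97329478 - 1)
eta_v = 0.9397

0.9397


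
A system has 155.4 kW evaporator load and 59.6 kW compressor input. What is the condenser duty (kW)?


Q_cond = Q_evap + W
Q_cond = 155.4 + 59.6
Q_cond = 215.0 kW

215.0


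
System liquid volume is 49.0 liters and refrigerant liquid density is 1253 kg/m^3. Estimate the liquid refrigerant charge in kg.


Charge = V * rho / 1000
Charge = 49.0 * 1253 / 1000
Charge = 61.4 kg

61.4


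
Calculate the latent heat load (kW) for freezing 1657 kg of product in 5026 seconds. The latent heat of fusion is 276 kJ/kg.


Q_lat = m * h_fg / t
Q_lat = 1657 * 276 / 5026
Q_lat = 90.99 kW

90.99


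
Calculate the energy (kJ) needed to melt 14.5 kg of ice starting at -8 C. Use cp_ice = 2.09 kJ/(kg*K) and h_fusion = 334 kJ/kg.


Sensible heat = cp * dT = 2.09 * 8 = 16.72 kJ/kg
Total per kg = 16.72 + 334 = 350.72 kJ/kg
Q = m * total = 14.5 * 350.72
Q = 5085.4 kJ

5085.4


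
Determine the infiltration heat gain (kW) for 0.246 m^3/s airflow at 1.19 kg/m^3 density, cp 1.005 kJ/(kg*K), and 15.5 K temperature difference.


Q = V_dot * rho * cp * dT
Q = 0.246 * 1.19 * 1.005 * 15.5
Q = 4.56 kW

4.56


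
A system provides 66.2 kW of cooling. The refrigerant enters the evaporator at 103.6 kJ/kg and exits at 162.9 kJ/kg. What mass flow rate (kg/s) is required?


dh = 162.9 - 103.6 = 59.3 kJ/kg
m_dot = Q / dh = 66.2 / 59.3 = 1.1164 kg/s

1.1164


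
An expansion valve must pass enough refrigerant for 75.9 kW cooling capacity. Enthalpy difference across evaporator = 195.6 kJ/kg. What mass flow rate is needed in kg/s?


m_dot = Q / dh
m_dot = 75.9 / 195.6
m_dot = 0.388 kg/s

0.388


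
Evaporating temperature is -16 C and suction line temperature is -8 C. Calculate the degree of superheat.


Superheat = T_suction - T_evap
Superheat = -8 - (-16)
Superheat = 8 K

8


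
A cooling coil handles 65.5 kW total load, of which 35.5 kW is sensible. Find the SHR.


SHR = Q_sensible / Q_total
SHR = 35.5 / 65.5
SHR = 0.542

0.542


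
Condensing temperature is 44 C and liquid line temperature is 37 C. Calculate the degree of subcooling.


Subcooling = T_cond - T_liquid
Subcooling = 44 - 37
Subcooling = 7 K

7


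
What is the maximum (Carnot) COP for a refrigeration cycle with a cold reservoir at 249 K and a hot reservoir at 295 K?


dT = 295 - 249 = 46 K
COP_carnot = T_cold / dT = 249 / 46
COP_carnot = 5.413

5.413


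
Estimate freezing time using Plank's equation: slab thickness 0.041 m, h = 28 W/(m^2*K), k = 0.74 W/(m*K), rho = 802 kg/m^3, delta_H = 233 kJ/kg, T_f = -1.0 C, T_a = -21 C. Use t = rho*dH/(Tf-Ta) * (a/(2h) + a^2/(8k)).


dT = -1.0 - (-21) = 20.0 K
term1 = a/(2h) = 0.041/(2*28) = 0.0007321428571
term2 = a^2/(8k) = 0.041^2/(8*0.74) = 0.0002839527027
t = rho*dH*1000/dT * (term1 + term2)
t = 802*233*1000/20.0 * (0.0007321428571 + 0.0002839527027)
t = 9494 s

9494


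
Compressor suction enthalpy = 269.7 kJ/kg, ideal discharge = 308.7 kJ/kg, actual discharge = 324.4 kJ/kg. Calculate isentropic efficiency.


dh_ideal = 308.7 - 269.7 = 39.0 kJ/kg
dh_actual = 324.4 - 269.7 = 54.7 kJ/kg
eta_s = dh_ideal / dh_actual = 39.0 / 54.7
eta_s = 0.713

0.713


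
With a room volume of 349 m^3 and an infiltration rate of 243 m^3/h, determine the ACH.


ACH = flow / volume
ACH = 243 / 349
ACH = 0.696

0.696


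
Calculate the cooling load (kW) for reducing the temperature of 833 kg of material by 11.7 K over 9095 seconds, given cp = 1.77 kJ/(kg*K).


Q = m * cp * dT / t
Q = 833 * 1.77 * 11.7 / 9095
Q = 1.897 kW

1.897


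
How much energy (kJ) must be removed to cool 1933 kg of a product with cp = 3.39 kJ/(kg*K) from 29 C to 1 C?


dT = 29 - (1) = 28 K
Q = m * cp * dT = 1933 * 3.39 * 28
Q = 183480 kJ

183480


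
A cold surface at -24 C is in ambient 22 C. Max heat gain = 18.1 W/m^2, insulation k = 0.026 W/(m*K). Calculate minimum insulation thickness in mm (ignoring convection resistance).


dT = 22 - (-24) = 46 K
thickness = k * dT / q_max * 1000
thickness = 0.026 * 46 / 18.1 * 1000
thickness = 66.1 mm

66.1


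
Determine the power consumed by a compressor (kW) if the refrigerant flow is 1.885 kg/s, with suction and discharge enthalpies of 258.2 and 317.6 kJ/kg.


dh = 317.6 - 258.2 = 59.4 kJ/kg
W = m_dot * dh = 1.885 * 59.4 = 111.97 kW

111.97


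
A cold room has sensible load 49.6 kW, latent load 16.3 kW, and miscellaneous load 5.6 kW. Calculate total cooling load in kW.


Q_total = Q_s + Q_l + Q_misc
Q_total = 49.6 + 16.3 + 5.6
Q_total = 71.5 kW

71.5


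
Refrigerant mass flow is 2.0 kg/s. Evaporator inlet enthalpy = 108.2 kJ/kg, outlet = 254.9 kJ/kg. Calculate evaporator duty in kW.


dh = 254.9 - 108.2 = 146.7 kJ/kg
Q_evap = m_dot * dh = 2.0 * 146.7
Q_evap = 293.4 kW

293.4


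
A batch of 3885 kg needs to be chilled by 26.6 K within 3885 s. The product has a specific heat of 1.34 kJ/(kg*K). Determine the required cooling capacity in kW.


Q = m * cp * dT / t
Q = 3885 * 1.34 * 26.6 / 3885
Q = 35.644 kW

35.644


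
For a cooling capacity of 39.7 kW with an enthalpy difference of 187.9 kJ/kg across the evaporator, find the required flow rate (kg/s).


m_dot = Q / dh
m_dot = 39.7 / 187.9
m_dot = 0.2113 kg/s

0.2113


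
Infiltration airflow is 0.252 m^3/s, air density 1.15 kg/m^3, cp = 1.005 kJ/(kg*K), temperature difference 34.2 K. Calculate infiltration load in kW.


Q = V_dot * rho * cp * dT
Q = 0.252 * 1.15 * 1.005 * 34.2
Q = 9.961 kW

9.961


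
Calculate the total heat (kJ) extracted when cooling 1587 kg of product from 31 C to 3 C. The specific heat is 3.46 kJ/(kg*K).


dT = 31 - (3) = 28 K
Q = m * cp * dT = 1587 * 3.46 * 28
Q = 153749 kJ

153749


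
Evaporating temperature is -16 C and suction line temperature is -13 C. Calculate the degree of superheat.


Superheat = T_suction - T_evap
Superheat = -13 - (-16)
Superheat = 3 K

3


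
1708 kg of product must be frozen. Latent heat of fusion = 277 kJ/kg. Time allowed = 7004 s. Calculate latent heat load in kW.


Q_lat = m * h_fg / t
Q_lat = 1708 * 277 / 7004
Q_lat = 67.55 kW

67.55


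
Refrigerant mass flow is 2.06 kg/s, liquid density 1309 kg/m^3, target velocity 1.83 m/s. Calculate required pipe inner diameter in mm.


A = m_dot / (rho * v) = 2.06 / (1309 * 1.83) = 0.0008599565012 m^2
d = sqrt(4*A/pi) * 1000
d = 33.1 mm

33.1


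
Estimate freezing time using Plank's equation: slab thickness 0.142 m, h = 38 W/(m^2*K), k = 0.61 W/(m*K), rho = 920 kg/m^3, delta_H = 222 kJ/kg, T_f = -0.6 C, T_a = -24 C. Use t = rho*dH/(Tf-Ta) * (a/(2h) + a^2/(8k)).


dT = -0.6 - (-24) = 23.4 K
term1 = a/(2h) = 0.142/(2*38) = 0.001868421053
term2 = a^2/(8k) = 0.142^2/(8*0.61) = 0.004131967213
t = rho*dH*1000/dT * (term1 + term2)
t = 920*222*1000/23.4 * (0.001868421053 + 0.004131967213)
t = 52373 s

52373


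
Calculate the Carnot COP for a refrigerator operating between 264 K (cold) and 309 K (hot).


dT = 309 - 264 = 45 K
COP_carnot = T_cold / dT = 264 / 45
COP_carnot = 5.867

5.867


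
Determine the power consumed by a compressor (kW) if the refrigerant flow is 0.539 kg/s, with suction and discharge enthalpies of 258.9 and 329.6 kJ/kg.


dh = 329.6 - 258.9 = 70.7 kJ/kg
W = m_dot * dh = 0.539 * 70.7 = 38.11 kW

38.11
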